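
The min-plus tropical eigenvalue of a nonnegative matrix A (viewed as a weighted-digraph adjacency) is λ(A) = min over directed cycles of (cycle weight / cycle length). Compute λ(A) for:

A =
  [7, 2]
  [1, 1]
λ(A) = 1

Enumerate directed cycles and compute their means (weight / length). Sample:
  cycle 0 → 0: weight = 7, length = 1, mean = 7/1 ≈ 7.000
  cycle 1 → 1: weight = 1, length = 1, mean = 1/1 ≈ 1.000
  cycle 0 → 1 → 0: weight = 3, length = 2, mean = 3/2 ≈ 1.500
  cycle 1 → 0 → 1: weight = 3, length = 2, mean = 3/2 ≈ 1.500
Minimum mean = 1.000, attained e.g. along the cycle 1 → 1 with weight 1 and length 1. So λ(A) = 1/1 = 1.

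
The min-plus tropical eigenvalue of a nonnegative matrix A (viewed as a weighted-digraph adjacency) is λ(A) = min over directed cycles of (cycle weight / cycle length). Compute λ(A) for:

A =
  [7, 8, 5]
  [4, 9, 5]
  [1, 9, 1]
λ(A) = 1

Enumerate directed cycles and compute their means (weight / length). Sample:
  cycle 0 → 0: weight = 7, length = 1, mean = 7/1 ≈ 7.000
  cycle 1 → 1: weight = 9, length = 1, mean = 9/1 ≈ 9.000
  cycle 2 → 2: weight = 1, length = 1, mean = 1/1 ≈ 1.000
  cycle 0 → 1 → 0: weight = 12, length = 2, mean = 12/2 ≈ 6.000
  cycle 0 → 2 → 0: weight = 6, length = 2, mean = 6/2 ≈ 3.000
  cycle 1 → 0 → 1: weight = 12, length = 2, mean = 12/2 ≈ 6.000
Minimum mean = 1.000, attained e.g. along the cycle 2 → 2 with weight 1 and length 1. So λ(A) = 1/1 = 1.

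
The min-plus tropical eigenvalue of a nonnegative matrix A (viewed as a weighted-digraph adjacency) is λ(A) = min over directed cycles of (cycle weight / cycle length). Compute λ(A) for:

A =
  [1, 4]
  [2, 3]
λ(A) = 1

Enumerate directed cycles and compute their means (weight / length). Sample:
  cycle 0 → 0: weight = 1, length = 1, mean = 1/1 ≈ 1.000
  cycle 1 → 1: weight = 3, length = 1, mean = 3/1 ≈ 3.000
  cycle 0 → 1 → 0: weight = 6, length = 2, mean = 6/2 ≈ 3.000
  cycle 1 → 0 → 1: weight = 6, length = 2, mean = 6/2 ≈ 3.000
Minimum mean = 1.000, attained e.g. along the cycle 0 → 0 with weight 1 and length 1. So λ(A) = 1/1 = 1.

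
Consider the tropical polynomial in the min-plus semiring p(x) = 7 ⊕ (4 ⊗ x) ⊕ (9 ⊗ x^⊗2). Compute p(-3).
p(-3) = 1

A tropical monomial a ⊗ x^⊗i evaluates to a + i · x. Evaluating each term at x = -3:
  Term 0 contributes 7 + 0 · -3 = 7
  Term 1 contributes 4 + 1 · -3 = 1
  Term 2 contributes 9 + 2 · -3 = 3
p(-3) = ⊕ of these = min[7, 1, 3] = 1.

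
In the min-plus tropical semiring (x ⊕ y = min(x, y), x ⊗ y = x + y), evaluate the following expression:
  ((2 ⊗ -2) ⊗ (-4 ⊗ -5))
((2 ⊗ -2) ⊗ (-4 ⊗ -5)) = -9

Expand innermost to outermost. Recall ⊕ takes the minimum of its arguments and ⊗ takes their sum. Working out the expression ((2 ⊗ -2) ⊗ (-4 ⊗ -5)) gives -9.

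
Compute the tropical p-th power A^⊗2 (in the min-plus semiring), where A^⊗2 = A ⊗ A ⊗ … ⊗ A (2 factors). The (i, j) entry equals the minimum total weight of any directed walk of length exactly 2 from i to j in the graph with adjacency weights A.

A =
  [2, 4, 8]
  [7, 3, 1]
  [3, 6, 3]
A^⊗2 =
  [4, 6, 5]
  [4, 6, 4]
  [5, 7, 6]

Each entry (A^⊗2)_ij equals the minimum over all length-2 walks i = v_0 → v_1 → … → v_2 = j of Σ_t A[v_t][v_{t+1}]. For example, for (i, j) = (0, 2) we minimise over 3 possible intermediate vertex sequences; the minimum is 5, attained along the walk 0 → 1 → 2.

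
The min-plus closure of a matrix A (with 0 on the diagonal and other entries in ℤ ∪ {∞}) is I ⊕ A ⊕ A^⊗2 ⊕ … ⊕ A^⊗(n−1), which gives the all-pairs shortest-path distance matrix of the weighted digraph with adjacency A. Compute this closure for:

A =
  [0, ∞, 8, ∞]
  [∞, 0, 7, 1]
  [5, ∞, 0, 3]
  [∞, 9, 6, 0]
Closure =
  [0, 20, 8, 11]
  [12, 0, 7, 1]
  [5, 12, 0, 3]
  [11, 9, 6, 0]

This is the Floyd-Warshall all-pairs shortest-path computation. For each intermediate vertex k = 0, 1, …, 3, update dist[i][j] ← min(dist[i][j], dist[i][k] + dist[k][j]). The final matrix gives, for each (i, j), the minimum total weight of any directed path from i to j (possibly empty when i = j).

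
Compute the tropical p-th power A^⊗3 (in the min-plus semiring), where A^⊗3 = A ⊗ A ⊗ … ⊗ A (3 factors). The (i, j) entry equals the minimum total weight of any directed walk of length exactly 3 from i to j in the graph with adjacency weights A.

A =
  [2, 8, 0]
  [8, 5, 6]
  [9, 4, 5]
A^⊗3 =
  [6, 6, 4]
  [12, 12, 10]
  [13, 13, 11]

Each entry (A^⊗3)_ij equals the minimum over all length-3 walks i = v_0 → v_1 → … → v_3 = j of Σ_t A[v_t][v_{t+1}]. For example, for (i, j) = (0, 2) we minimise over 9 possible intermediate vertex sequences; the minimum is 4, attained along the walk 0 → 0 → 0 → 2.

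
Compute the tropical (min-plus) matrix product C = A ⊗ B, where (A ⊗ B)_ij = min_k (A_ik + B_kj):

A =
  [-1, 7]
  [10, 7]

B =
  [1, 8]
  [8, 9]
A ⊗ B =
  [0, 7]
  [11, 16]

Apply the min-plus product entry-by-entry:
  C[0][0] = min over k of (A[0][0] + B[0][0] = -1 + 1 = 0, A[0][1] + B[1][0] = 7 + 8 = 15) = 0 (attained at k = 0)
  C[0][1] = min over k of (A[0][0] + B[0][1] = -1 + 8 = 7, A[0][1] + B[1][1] = 7 + 9 = 16) = 7 (attained at k = 0)
  C[1][0] = min over k of (A[1][0] + B[0][0] = 10 + 1 = 11, A[1][1] + B[1][0] = 7 + 8 = 15) = 11 (attained at k = 0)
  C[1][1] = min over k of (A[1][0] + B[0][1] = 10 + 8 = 18, A[1][1] + B[1][1] = 7 + 9 = 16) = 16 (attained at k = 1)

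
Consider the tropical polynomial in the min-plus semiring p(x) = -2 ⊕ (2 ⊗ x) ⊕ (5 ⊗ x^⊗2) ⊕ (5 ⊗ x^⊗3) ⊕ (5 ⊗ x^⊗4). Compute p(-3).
p(-3) = -7

A tropical monomial a ⊗ x^⊗i evaluates to a + i · x. Evaluating each term at x = -3:
  Term 0 contributes -2 + 0 · -3 = -2
  Term 1 contributes 2 + 1 · -3 = -1
  Term 2 contributes 5 + 2 · -3 = -1
  Term 3 contributes 5 + 3 · -3 = -4
  Term 4 contributes 5 + 4 · -3 = -7
p(-3) = ⊕ of these = min[-2, -1, -1, -4, -7] = -7.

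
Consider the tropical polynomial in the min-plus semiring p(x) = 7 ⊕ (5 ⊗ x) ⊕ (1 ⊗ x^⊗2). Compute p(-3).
p(-3) = -5

A tropical monomial a ⊗ x^⊗i evaluates to a + i · x. Evaluating each term at x = -3:
  Term 0 contributes 7 + 0 · -3 = 7
  Term 1 contributes 5 + 1 · -3 = 2
  Term 2 contributes 1 + 2 · -3 = -5
p(-3) = ⊕ of these = min[7, 2, -5] = -5.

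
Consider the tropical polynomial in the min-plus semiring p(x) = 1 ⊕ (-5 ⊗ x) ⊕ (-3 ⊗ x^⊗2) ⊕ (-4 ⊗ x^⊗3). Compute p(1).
p(1) = -4

A tropical monomial a ⊗ x^⊗i evaluates to a + i · x. Evaluating each term at x = 1:
  Term 0 contributes 1 + 0 · 1 = 1
  Term 1 contributes -5 + 1 · 1 = -4
  Term 2 contributes -3 + 2 · 1 = -1
  Term 3 contributes -4 + 3 · 1 = -1
p(1) = ⊕ of these = min[1, -4, -1, -1] = -4.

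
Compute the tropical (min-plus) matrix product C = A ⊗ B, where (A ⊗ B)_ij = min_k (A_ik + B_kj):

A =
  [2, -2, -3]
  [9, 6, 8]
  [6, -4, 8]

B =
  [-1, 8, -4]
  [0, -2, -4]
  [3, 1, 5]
A ⊗ B =
  [-2, -4, -6]
  [6, 4, 2]
  [-4, -6, -8]

Apply the min-plus product entry-by-entry:
  C[0][0] = min over k of (A[0][0] + B[0][0] = 2 + -1 = 1, A[0][1] + B[1][0] = -2 + 0 = -2, A[0][2] + B[2][0] = -3 + 3 = 0) = -2 (attained at k = 1)
  C[0][1] = min over k of (A[0][0] + B[0][1] = 2 + 8 = 10, A[0][1] + B[1][1] = -2 + -2 = -4, A[0][2] + B[2][1] = -3 + 1 = -2) = -4 (attained at k = 1)
  C[0][2] = min over k of (A[0][0] + B[0][2] = 2 + -4 = -2, A[0][1] + B[1][2] = -2 + -4 = -6, A[0][2] + B[2][2] = -3 + 5 = 2) = -6 (attained at k = 1)
  C[1][0] = min over k of (A[1][0] + B[0][0] = 9 + -1 = 8, A[1][1] + B[1][0] = 6 + 0 = 6, A[1][2] + B[2][0] = 8 + 3 = 11) = 6 (attained at k = 1)
  C[1][1] = min over k of (A[1][0] + B[0][1] = 9 + 8 = 17, A[1][1] + B[1][1] = 6 + -2 = 4, A[1][2] + B[2][1] = 8 + 1 = 9) = 4 (attained at k = 1)
  C[1][2] = min over k of (A[1][0] + B[0][2] = 9 + -4 = 5, A[1][1] + B[1][2] = 6 + -4 = 2, A[1][2] + B[2][2] = 8 + 5 = 13) = 2 (attained at k = 1)
  C[2][0] = min over k of (A[2][0] + B[0][0] = 6 + -1 = 5, A[2][1] + B[1][0] = -4 + 0 = -4, A[2][2] + B[2][0] = 8 + 3 = 11) = -4 (attained at k = 1)
  C[2][1] = min over k of (A[2][0] + B[0][1] = 6 + 8 = 14, A[2][1] + B[1][1] = -4 + -2 = -6, A[2][2] + B[2][1] = 8 + 1 = 9) = -6 (attained at k = 1)
  C[2][2] = min over k of (A[2][0] + B[0][2] = 6 + -4 = 2, A[2][1] + B[1][2] = -4 + -4 = -8, A[2][2] + B[2][2] = 8 + 5 = 13) = -8 (attained at k = 1)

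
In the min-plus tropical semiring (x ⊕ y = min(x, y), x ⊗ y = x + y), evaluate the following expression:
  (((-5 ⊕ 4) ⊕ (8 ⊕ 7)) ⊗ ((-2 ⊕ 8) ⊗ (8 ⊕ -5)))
(((-5 ⊕ 4) ⊕ (8 ⊕ 7)) ⊗ ((-2 ⊕ 8) ⊗ (8 ⊕ -5))) = -12

Expand innermost to outermost. Recall ⊕ takes the minimum of its arguments and ⊗ takes their sum. Working out the expression (((-5 ⊕ 4) ⊕ (8 ⊕ 7)) ⊗ ((-2 ⊕ 8) ⊗ (8 ⊕ -5))) gives -12.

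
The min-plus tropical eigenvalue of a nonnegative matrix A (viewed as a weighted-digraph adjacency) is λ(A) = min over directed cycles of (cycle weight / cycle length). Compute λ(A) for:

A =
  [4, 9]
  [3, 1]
λ(A) = 1

Enumerate directed cycles and compute their means (weight / length). Sample:
  cycle 0 → 0: weight = 4, length = 1, mean = 4/1 ≈ 4.000
  cycle 1 → 1: weight = 1, length = 1, mean = 1/1 ≈ 1.000
  cycle 0 → 1 → 0: weight = 12, length = 2, mean = 12/2 ≈ 6.000
  cycle 1 → 0 → 1: weight = 12, length = 2, mean = 12/2 ≈ 6.000
Minimum mean = 1.000, attained e.g. along the cycle 1 → 1 with weight 1 and length 1. So λ(A) = 1/1 = 1.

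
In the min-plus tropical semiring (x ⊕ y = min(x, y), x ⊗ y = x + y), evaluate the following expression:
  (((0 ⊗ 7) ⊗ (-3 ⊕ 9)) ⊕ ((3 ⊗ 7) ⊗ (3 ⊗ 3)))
(((0 ⊗ 7) ⊗ (-3 ⊕ 9)) ⊕ ((3 ⊗ 7) ⊗ (3 ⊗ 3))) = 4

Expand innermost to outermost. Recall ⊕ takes the minimum of its arguments and ⊗ takes their sum. Working out the expression (((0 ⊗ 7) ⊗ (-3 ⊕ 9)) ⊕ ((3 ⊗ 7) ⊗ (3 ⊗ 3))) gives 4.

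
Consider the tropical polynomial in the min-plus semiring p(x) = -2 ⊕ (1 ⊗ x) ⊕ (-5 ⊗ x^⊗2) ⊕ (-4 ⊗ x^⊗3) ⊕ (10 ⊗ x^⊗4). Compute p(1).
p(1) = -3

A tropical monomial a ⊗ x^⊗i evaluates to a + i · x. Evaluating each term at x = 1:
  Term 0 contributes -2 + 0 · 1 = -2
  Term 1 contributes 1 + 1 · 1 = 2
  Term 2 contributes -5 + 2 · 1 = -3
  Term 3 contributes -4 + 3 · 1 = -1
  Term 4 contributes 10 + 4 · 1 = 14
p(1) = ⊕ of these = min[-2, 2, -3, -1, 14] = -3.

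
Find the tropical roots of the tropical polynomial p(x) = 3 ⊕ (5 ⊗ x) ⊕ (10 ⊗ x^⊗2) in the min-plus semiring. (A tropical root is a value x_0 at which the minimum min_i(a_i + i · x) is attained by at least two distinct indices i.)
Roots: {-5, -2}

Each tropical root is a break point of the lower envelope of the lines y = a_i + i · x (there are 3 lines, with slopes 0, 1, ..., 2). Only the lines that attain the minimum somewhere contribute to roots; other lines are dominated. Here the surviving (envelope) indices are i = 2, i = 1, i = 0.
Intersections between consecutive envelope lines give the roots: for adjacent envelope indices i < j the intersection is x = (a_i − a_j) / (j − i). Reading off the sorted break points: {-5, -2}.
Verification: at each break x_0, at least two indices attain the minimum of min_i(a_i + i · x_0).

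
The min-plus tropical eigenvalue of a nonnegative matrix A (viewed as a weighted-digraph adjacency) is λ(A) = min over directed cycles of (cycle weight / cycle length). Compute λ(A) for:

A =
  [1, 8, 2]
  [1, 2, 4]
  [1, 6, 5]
λ(A) = 1

Enumerate directed cycles and compute their means (weight / length). Sample:
  cycle 0 → 0: weight = 1, length = 1, mean = 1/1 ≈ 1.000
  cycle 1 → 1: weight = 2, length = 1, mean = 2/1 ≈ 2.000
  cycle 2 → 2: weight = 5, length = 1, mean = 5/1 ≈ 5.000
  cycle 0 → 1 → 0: weight = 9, length = 2, mean = 9/2 ≈ 4.500
  cycle 0 → 2 → 0: weight = 3, length = 2, mean = 3/2 ≈ 1.500
  cycle 1 → 0 → 1: weight = 9, length = 2, mean = 9/2 ≈ 4.500
Minimum mean = 1.000, attained e.g. along the cycle 0 → 0 with weight 1 and length 1. So λ(A) = 1/1 = 1.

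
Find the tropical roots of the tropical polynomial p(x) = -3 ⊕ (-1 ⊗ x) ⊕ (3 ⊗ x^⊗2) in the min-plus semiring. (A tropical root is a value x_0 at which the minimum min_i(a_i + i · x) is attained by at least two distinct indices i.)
Roots: {-4, -2}

Each tropical root is a break point of the lower envelope of the lines y = a_i + i · x (there are 3 lines, with slopes 0, 1, ..., 2). Only the lines that attain the minimum somewhere contribute to roots; other lines are dominated. Here the surviving (envelope) indices are i = 2, i = 1, i = 0.
Intersections between consecutive envelope lines give the roots: for adjacent envelope indices i < j the intersection is x = (a_i − a_j) / (j − i). Reading off the sorted break points: {-4, -2}.
Verification: at each break x_0, at least two indices attain the minimum of min_i(a_i + i · x_0).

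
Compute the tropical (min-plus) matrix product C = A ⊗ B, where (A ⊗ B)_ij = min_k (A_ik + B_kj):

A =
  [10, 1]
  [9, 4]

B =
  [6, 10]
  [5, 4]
A ⊗ B =
  [6, 5]
  [9, 8]

Apply the min-plus product entry-by-entry:
  C[0][0] = min over k of (A[0][0] + B[0][0] = 10 + 6 = 16, A[0][1] + B[1][0] = 1 + 5 = 6) = 6 (attained at k = 1)
  C[0][1] = min over k of (A[0][0] + B[0][1] = 10 + 10 = 20, A[0][1] + B[1][1] = 1 + 4 = 5) = 5 (attained at k = 1)
  C[1][0] = min over k of (A[1][0] + B[0][0] = 9 + 6 = 15, A[1][1] + B[1][0] = 4 + 5 = 9) = 9 (attained at k = 1)
  C[1][1] = min over k of (A[1][0] + B[0][1] = 9 + 10 = 19, A[1][1] + B[1][1] = 4 + 4 = 8) = 8 (attained at k = 1)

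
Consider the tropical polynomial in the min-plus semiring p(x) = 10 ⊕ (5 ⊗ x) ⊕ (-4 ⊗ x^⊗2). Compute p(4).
p(4) = 4

A tropical monomial a ⊗ x^⊗i evaluates to a + i · x. Evaluating each term at x = 4:
  Term 0 contributes 10 + 0 · 4 = 10
  Term 1 contributes 5 + 1 · 4 = 9
  Term 2 contributes -4 + 2 · 4 = 4
p(4) = ⊕ of these = min[10, 9, 4] = 4.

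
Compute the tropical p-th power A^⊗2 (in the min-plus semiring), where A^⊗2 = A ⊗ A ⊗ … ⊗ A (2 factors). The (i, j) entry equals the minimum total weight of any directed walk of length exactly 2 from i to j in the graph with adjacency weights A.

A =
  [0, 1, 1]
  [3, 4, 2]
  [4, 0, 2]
A^⊗2 =
  [0, 1, 1]
  [3, 2, 4]
  [3, 2, 2]

Each entry (A^⊗2)_ij equals the minimum over all length-2 walks i = v_0 → v_1 → … → v_2 = j of Σ_t A[v_t][v_{t+1}]. For example, for (i, j) = (0, 2) we minimise over 3 possible intermediate vertex sequences; the minimum is 1, attained along the walk 0 → 0 → 2.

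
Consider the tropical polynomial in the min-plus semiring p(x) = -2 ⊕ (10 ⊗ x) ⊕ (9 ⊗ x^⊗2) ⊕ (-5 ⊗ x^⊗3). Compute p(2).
p(2) = -2

A tropical monomial a ⊗ x^⊗i evaluates to a + i · x. Evaluating each term at x = 2:
  Term 0 contributes -2 + 0 · 2 = -2
  Term 1 contributes 10 + 1 · 2 = 12
  Term 2 contributes 9 + 2 · 2 = 13
  Term 3 contributes -5 + 3 · 2 = 1
p(2) = ⊕ of these = min[-2, 12, 13, 1] = -2.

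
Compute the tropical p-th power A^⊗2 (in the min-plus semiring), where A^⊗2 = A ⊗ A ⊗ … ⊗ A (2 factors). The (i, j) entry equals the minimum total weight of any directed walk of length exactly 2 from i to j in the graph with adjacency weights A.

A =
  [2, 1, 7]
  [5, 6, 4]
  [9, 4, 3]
A^⊗2 =
  [4, 3, 5]
  [7, 6, 7]
  [9, 7, 6]

Each entry (A^⊗2)_ij equals the minimum over all length-2 walks i = v_0 → v_1 → … → v_2 = j of Σ_t A[v_t][v_{t+1}]. For example, for (i, j) = (0, 2) we minimise over 3 possible intermediate vertex sequences; the minimum is 5, attained along the walk 0 → 1 → 2.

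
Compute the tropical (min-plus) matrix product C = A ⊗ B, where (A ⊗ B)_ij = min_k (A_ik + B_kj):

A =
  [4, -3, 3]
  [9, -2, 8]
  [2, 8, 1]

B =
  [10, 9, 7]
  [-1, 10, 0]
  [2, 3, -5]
A ⊗ B =
  [-4, 6, -3]
  [-3, 8, -2]
  [3, 4, -4]

Apply the min-plus product entry-by-entry:
  C[0][0] = min over k of (A[0][0] + B[0][0] = 4 + 10 = 14, A[0][1] + B[1][0] = -3 + -1 = -4, A[0][2] + B[2][0] = 3 + 2 = 5) = -4 (attained at k = 1)
  C[0][1] = min over k of (A[0][0] + B[0][1] = 4 + 9 = 13, A[0][1] + B[1][1] = -3 + 10 = 7, A[0][2] + B[2][1] = 3 + 3 = 6) = 6 (attained at k = 2)
  C[0][2] = min over k of (A[0][0] + B[0][2] = 4 + 7 = 11, A[0][1] + B[1][2] = -3 + 0 = -3, A[0][2] + B[2][2] = 3 + -5 = -2) = -3 (attained at k = 1)
  C[1][0] = min over k of (A[1][0] + B[0][0] = 9 + 10 = 19, A[1][1] + B[1][0] = -2 + -1 = -3, A[1][2] + B[2][0] = 8 + 2 = 10) = -3 (attained at k = 1)
  C[1][1] = min over k of (A[1][0] + B[0][1] = 9 + 9 = 18, A[1][1] + B[1][1] = -2 + 10 = 8, A[1][2] + B[2][1] = 8 + 3 = 11) = 8 (attained at k = 1)
  C[1][2] = min over k of (A[1][0] + B[0][2] = 9 + 7 = 16, A[1][1] + B[1][2] = -2 + 0 = -2, A[1][2] + B[2][2] = 8 + -5 = 3) = -2 (attained at k = 1)
  C[2][0] = min over k of (A[2][0] + B[0][0] = 2 + 10 = 12, A[2][1] + B[1][0] = 8 + -1 = 7, A[2][2] + B[2][0] = 1 + 2 = 3) = 3 (attained at k = 2)
  C[2][1] = min over k of (A[2][0] + B[0][1] = 2 + 9 = 11, A[2][1] + B[1][1] = 8 + 10 = 18, A[2][2] + B[2][1] = 1 + 3 = 4) = 4 (attained at k = 2)
  C[2][2] = min over k of (A[2][0] + B[0][2] = 2 + 7 = 9, A[2][1] + B[1][2] = 8 + 0 = 8, A[2][2] + B[2][2] = 1 + -5 = -4) = -4 (attained at k = 2)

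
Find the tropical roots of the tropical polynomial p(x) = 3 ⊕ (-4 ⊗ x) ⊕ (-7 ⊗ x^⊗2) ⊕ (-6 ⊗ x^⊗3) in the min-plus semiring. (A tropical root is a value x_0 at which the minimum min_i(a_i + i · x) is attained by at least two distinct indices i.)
Roots: {-1, 3, 7}

Each tropical root is a break point of the lower envelope of the lines y = a_i + i · x (there are 4 lines, with slopes 0, 1, ..., 3). Only the lines that attain the minimum somewhere contribute to roots; other lines are dominated. Here the surviving (envelope) indices are i = 3, i = 2, i = 1, i = 0.
Intersections between consecutive envelope lines give the roots: for adjacent envelope indices i < j the intersection is x = (a_i − a_j) / (j − i). Reading off the sorted break points: {-1, 3, 7}.
Verification: at each break x_0, at least two indices attain the minimum of min_i(a_i + i · x_0).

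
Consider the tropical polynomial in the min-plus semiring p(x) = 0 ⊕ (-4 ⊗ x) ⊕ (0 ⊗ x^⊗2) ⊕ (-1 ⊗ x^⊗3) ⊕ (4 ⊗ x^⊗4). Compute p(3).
p(3) = -1

A tropical monomial a ⊗ x^⊗i evaluates to a + i · x. Evaluating each term at x = 3:
  Term 0 contributes 0 + 0 · 3 = 0
  Term 1 contributes -4 + 1 · 3 = -1
  Term 2 contributes 0 + 2 · 3 = 6
  Term 3 contributes -1 + 3 · 3 = 8
  Term 4 contributes 4 + 4 · 3 = 16
p(3) = ⊕ of these = min[0, -1, 6, 8, 16] = -1.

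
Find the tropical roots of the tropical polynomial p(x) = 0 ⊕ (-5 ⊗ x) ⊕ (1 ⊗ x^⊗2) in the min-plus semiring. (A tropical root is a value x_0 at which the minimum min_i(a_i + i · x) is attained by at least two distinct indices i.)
Roots: {-6, 5}

Each tropical root is a break point of the lower envelope of the lines y = a_i + i · x (there are 3 lines, with slopes 0, 1, ..., 2). Only the lines that attain the minimum somewhere contribute to roots; other lines are dominated. Here the surviving (envelope) indices are i = 2, i = 1, i = 0.
Intersections between consecutive envelope lines give the roots: for adjacent envelope indices i < j the intersection is x = (a_i − a_j) / (j − i). Reading off the sorted break points: {-6, 5}.
Verification: at each break x_0, at least two indices attain the minimum of min_i(a_i + i · x_0).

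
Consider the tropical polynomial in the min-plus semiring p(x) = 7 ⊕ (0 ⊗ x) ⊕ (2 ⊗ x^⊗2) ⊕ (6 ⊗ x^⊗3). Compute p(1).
p(1) = 1

A tropical monomial a ⊗ x^⊗i evaluates to a + i · x. Evaluating each term at x = 1:
  Term 0 contributes 7 + 0 · 1 = 7
  Term 1 contributes 0 + 1 · 1 = 1
  Term 2 contributes 2 + 2 · 1 = 4
  Term 3 contributes 6 + 3 · 1 = 9
p(1) = ⊕ of these = min[7, 1, 4, 9] = 1.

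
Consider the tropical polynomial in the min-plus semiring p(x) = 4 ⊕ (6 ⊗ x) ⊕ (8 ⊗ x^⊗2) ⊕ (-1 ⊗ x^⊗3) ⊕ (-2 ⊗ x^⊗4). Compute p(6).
p(6) = 4

A tropical monomial a ⊗ x^⊗i evaluates to a + i · x. Evaluating each term at x = 6:
  Term 0 contributes 4 + 0 · 6 = 4
  Term 1 contributes 6 + 1 · 6 = 12
  Term 2 contributes 8 + 2 · 6 = 20
  Term 3 contributes -1 + 3 · 6 = 17
  Term 4 contributes -2 + 4 · 6 = 22
p(6) = ⊕ of these = min[4, 12, 20, 17, 22] = 4.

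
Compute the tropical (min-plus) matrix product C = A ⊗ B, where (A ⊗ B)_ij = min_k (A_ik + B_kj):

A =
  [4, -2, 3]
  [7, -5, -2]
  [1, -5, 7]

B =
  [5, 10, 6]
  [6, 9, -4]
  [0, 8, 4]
A ⊗ B =
  [3, 7, -6]
  [-2, 4, -9]
  [1, 4, -9]

Apply the min-plus product entry-by-entry:
  C[0][0] = min over k of (A[0][0] + B[0][0] = 4 + 5 = 9, A[0][1] + B[1][0] = -2 + 6 = 4, A[0][2] + B[2][0] = 3 + 0 = 3) = 3 (attained at k = 2)
  C[0][1] = min over k of (A[0][0] + B[0][1] = 4 + 10 = 14, A[0][1] + B[1][1] = -2 + 9 = 7, A[0][2] + B[2][1] = 3 + 8 = 11) = 7 (attained at k = 1)
  C[0][2] = min over k of (A[0][0] + B[0][2] = 4 + 6 = 10, A[0][1] + B[1][2] = -2 + -4 = -6, A[0][2] + B[2][2] = 3 + 4 = 7) = -6 (attained at k = 1)
  C[1][0] = min over k of (A[1][0] + B[0][0] = 7 + 5 = 12, A[1][1] + B[1][0] = -5 + 6 = 1, A[1][2] + B[2][0] = -2 + 0 = -2) = -2 (attained at k = 2)
  C[1][1] = min over k of (A[1][0] + B[0][1] = 7 + 10 = 17, A[1][1] + B[1][1] = -5 + 9 = 4, A[1][2] + B[2][1] = -2 + 8 = 6) = 4 (attained at k = 1)
  C[1][2] = min over k of (A[1][0] + B[0][2] = 7 + 6 = 13, A[1][1] + B[1][2] = -5 + -4 = -9, A[1][2] + B[2][2] = -2 + 4 = 2) = -9 (attained at k = 1)
  C[2][0] = min over k of (A[2][0] + B[0][0] = 1 + 5 = 6, A[2][1] + B[1][0] = -5 + 6 = 1, A[2][2] + B[2][0] = 7 + 0 = 7) = 1 (attained at k = 1)
  C[2][1] = min over k of (A[2][0] + B[0][1] = 1 + 10 = 11, A[2][1] + B[1][1] = -5 + 9 = 4, A[2][2] + B[2][1] = 7 + 8 = 15) = 4 (attained at k = 1)
  C[2][2] = min over k of (A[2][0] + B[0][2] = 1 + 6 = 7, A[2][1] + B[1][2] = -5 + -4 = -9, A[2][2] + B[2][2] = 7 + 4 = 11) = -9 (attained at k = 1)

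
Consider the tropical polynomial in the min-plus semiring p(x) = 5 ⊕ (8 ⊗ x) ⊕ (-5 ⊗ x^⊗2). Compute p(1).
p(1) = -3

A tropical monomial a ⊗ x^⊗i evaluates to a + i · x. Evaluating each term at x = 1:
  Term 0 contributes 5 + 0 · 1 = 5
  Term 1 contributes 8 + 1 · 1 = 9
  Term 2 contributes -5 + 2 · 1 = -3
p(1) = ⊕ of these = min[5, 9, -3] = -3.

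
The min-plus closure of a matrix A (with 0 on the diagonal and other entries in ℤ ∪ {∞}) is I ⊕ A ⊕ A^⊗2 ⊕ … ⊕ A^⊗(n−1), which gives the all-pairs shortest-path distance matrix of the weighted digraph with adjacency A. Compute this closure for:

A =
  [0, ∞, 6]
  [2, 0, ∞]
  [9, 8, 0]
Closure =
  [0, 14, 6]
  [2, 0, 8]
  [9, 8, 0]

This is the Floyd-Warshall all-pairs shortest-path computation. For each intermediate vertex k = 0, 1, …, 2, update dist[i][j] ← min(dist[i][j], dist[i][k] + dist[k][j]). The final matrix gives, for each (i, j), the minimum total weight of any directed path from i to j (possibly empty when i = j).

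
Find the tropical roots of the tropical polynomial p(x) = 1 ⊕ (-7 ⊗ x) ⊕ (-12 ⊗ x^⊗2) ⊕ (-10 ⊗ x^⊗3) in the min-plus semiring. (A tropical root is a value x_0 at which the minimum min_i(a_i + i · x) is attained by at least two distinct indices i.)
Roots: {-2, 5, 8}

Each tropical root is a break point of the lower envelope of the lines y = a_i + i · x (there are 4 lines, with slopes 0, 1, ..., 3). Only the lines that attain the minimum somewhere contribute to roots; other lines are dominated. Here the surviving (envelope) indices are i = 3, i = 2, i = 1, i = 0.
Intersections between consecutive envelope lines give the roots: for adjacent envelope indices i < j the intersection is x = (a_i − a_j) / (j − i). Reading off the sorted break points: {-2, 5, 8}.
Verification: at each break x_0, at least two indices attain the minimum of min_i(a_i + i · x_0).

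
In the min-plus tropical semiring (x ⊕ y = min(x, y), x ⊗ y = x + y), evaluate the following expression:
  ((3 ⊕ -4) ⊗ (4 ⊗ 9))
((3 ⊕ -4) ⊗ (4 ⊗ 9)) = 9

Expand innermost to outermost. Recall ⊕ takes the minimum of its arguments and ⊗ takes their sum. Working out the expression ((3 ⊕ -4) ⊗ (4 ⊗ 9)) gives 9.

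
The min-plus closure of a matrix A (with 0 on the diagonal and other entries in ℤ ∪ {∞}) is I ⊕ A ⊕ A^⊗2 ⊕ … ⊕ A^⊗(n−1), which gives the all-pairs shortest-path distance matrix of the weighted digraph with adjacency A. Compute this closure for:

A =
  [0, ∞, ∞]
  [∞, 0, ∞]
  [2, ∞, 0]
Closure =
  [0, ∞, ∞]
  [∞, 0, ∞]
  [2, ∞, 0]

This is the Floyd-Warshall all-pairs shortest-path computation. For each intermediate vertex k = 0, 1, …, 2, update dist[i][j] ← min(dist[i][j], dist[i][k] + dist[k][j]). The final matrix gives, for each (i, j), the minimum total weight of any directed path from i to j (possibly empty when i = j).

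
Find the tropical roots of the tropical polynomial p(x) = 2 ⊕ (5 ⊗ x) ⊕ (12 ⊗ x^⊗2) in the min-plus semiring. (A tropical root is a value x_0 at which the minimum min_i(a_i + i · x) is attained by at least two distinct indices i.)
Roots: {-7, -3}

Each tropical root is a break point of the lower envelope of the lines y = a_i + i · x (there are 3 lines, with slopes 0, 1, ..., 2). Only the lines that attain the minimum somewhere contribute to roots; other lines are dominated. Here the surviving (envelope) indices are i = 2, i = 1, i = 0.
Intersections between consecutive envelope lines give the roots: for adjacent envelope indices i < j the intersection is x = (a_i − a_j) / (j − i). Reading off the sorted break points: {-7, -3}.
Verification: at each break x_0, at least two indices attain the minimum of min_i(a_i + i · x_0).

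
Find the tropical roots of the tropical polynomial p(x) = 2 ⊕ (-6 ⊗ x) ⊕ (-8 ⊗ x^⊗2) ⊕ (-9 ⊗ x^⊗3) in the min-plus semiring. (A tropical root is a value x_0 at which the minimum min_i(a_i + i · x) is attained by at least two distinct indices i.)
Roots: {1, 2, 8}

Each tropical root is a break point of the lower envelope of the lines y = a_i + i · x (there are 4 lines, with slopes 0, 1, ..., 3). Only the lines that attain the minimum somewhere contribute to roots; other lines are dominated. Here the surviving (envelope) indices are i = 3, i = 2, i = 1, i = 0.
Intersections between consecutive envelope lines give the roots: for adjacent envelope indices i < j the intersection is x = (a_i − a_j) / (j − i). Reading off the sorted break points: {1, 2, 8}.
Verification: at each break x_0, at least two indices attain the minimum of min_i(a_i + i · x_0).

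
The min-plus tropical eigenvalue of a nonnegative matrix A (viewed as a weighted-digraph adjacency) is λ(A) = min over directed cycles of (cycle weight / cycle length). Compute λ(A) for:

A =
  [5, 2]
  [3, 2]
λ(A) = 2

Enumerate directed cycles and compute their means (weight / length). Sample:
  cycle 0 → 0: weight = 5, length = 1, mean = 5/1 ≈ 5.000
  cycle 1 → 1: weight = 2, length = 1, mean = 2/1 ≈ 2.000
  cycle 0 → 1 → 0: weight = 5, length = 2, mean = 5/2 ≈ 2.500
  cycle 1 → 0 → 1: weight = 5, length = 2, mean = 5/2 ≈ 2.500
Minimum mean = 2.000, attained e.g. along the cycle 1 → 1 with weight 2 and length 1. So λ(A) = 2/1 = 2.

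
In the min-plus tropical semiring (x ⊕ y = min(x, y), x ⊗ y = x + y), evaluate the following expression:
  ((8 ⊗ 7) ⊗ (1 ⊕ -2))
((8 ⊗ 7) ⊗ (1 ⊕ -2)) = 13

Expand innermost to outermost. Recall ⊕ takes the minimum of its arguments and ⊗ takes their sum. Working out the expression ((8 ⊗ 7) ⊗ (1 ⊕ -2)) gives 13.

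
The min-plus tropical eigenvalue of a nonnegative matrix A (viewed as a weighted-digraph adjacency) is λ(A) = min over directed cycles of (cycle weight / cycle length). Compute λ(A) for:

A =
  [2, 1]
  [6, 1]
λ(A) = 1

Enumerate directed cycles and compute their means (weight / length). Sample:
  cycle 0 → 0: weight = 2, length = 1, mean = 2/1 ≈ 2.000
  cycle 1 → 1: weight = 1, length = 1, mean = 1/1 ≈ 1.000
  cycle 0 → 1 → 0: weight = 7, length = 2, mean = 7/2 ≈ 3.500
  cycle 1 → 0 → 1: weight = 7, length = 2, mean = 7/2 ≈ 3.500
Minimum mean = 1.000, attained e.g. along the cycle 1 → 1 with weight 1 and length 1. So λ(A) = 1/1 = 1.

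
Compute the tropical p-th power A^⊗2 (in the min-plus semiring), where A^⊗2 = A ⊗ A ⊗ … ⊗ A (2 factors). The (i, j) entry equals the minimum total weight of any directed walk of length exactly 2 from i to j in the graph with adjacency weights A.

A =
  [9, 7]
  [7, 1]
A^⊗2 =
  [14, 8]
  [8, 2]

Each entry (A^⊗2)_ij equals the minimum over all length-2 walks i = v_0 → v_1 → … → v_2 = j of Σ_t A[v_t][v_{t+1}]. For example, for (i, j) = (0, 1) we minimise over 2 possible intermediate vertex sequences; the minimum is 8, attained along the walk 0 → 1 → 1.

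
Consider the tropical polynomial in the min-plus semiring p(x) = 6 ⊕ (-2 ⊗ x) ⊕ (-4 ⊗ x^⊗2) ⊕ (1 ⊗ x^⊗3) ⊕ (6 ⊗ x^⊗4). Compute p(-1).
p(-1) = -6

A tropical monomial a ⊗ x^⊗i evaluates to a + i · x. Evaluating each term at x = -1:
  Term 0 contributes 6 + 0 · -1 = 6
  Term 1 contributes -2 + 1 · -1 = -3
  Term 2 contributes -4 + 2 · -1 = -6
  Term 3 contributes 1 + 3 · -1 = -2
  Term 4 contributes 6 + 4 · -1 = 2
p(-1) = ⊕ of these = min[6, -3, -6, -2, 2] = -6.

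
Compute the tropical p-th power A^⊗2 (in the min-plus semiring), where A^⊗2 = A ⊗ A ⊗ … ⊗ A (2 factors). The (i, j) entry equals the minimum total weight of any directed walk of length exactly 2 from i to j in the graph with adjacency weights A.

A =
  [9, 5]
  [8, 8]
A^⊗2 =
  [13, 13]
  [16, 13]

Each entry (A^⊗2)_ij equals the minimum over all length-2 walks i = v_0 → v_1 → … → v_2 = j of Σ_t A[v_t][v_{t+1}]. For example, for (i, j) = (0, 1) we minimise over 2 possible intermediate vertex sequences; the minimum is 13, attained along the walk 0 → 1 → 1.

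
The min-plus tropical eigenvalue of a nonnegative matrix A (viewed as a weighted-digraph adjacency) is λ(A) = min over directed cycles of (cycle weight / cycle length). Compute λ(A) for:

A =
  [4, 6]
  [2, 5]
λ(A) = 4

Enumerate directed cycles and compute their means (weight / length). Sample:
  cycle 0 → 0: weight = 4, length = 1, mean = 4/1 ≈ 4.000
  cycle 1 → 1: weight = 5, length = 1, mean = 5/1 ≈ 5.000
  cycle 0 → 1 → 0: weight = 8, length = 2, mean = 8/2 ≈ 4.000
  cycle 1 → 0 → 1: weight = 8, length = 2, mean = 8/2 ≈ 4.000
Minimum mean = 4.000, attained e.g. along the cycle 0 → 0 with weight 4 and length 1. So λ(A) = 4/1 = 4.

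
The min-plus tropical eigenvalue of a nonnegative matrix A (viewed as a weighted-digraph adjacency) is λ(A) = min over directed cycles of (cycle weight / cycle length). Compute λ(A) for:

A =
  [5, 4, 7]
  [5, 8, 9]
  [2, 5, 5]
λ(A) = 9/2

Enumerate directed cycles and compute their means (weight / length). Sample:
  cycle 0 → 0: weight = 5, length = 1, mean = 5/1 ≈ 5.000
  cycle 1 → 1: weight = 8, length = 1, mean = 8/1 ≈ 8.000
  cycle 2 → 2: weight = 5, length = 1, mean = 5/1 ≈ 5.000
  cycle 0 → 1 → 0: weight = 9, length = 2, mean = 9/2 ≈ 4.500
  cycle 0 → 2 → 0: weight = 9, length = 2, mean = 9/2 ≈ 4.500
  cycle 1 → 0 → 1: weight = 9, length = 2, mean = 9/2 ≈ 4.500
Minimum mean = 4.500, attained e.g. along the cycle 0 → 1 → 0 with weight 9 and length 2. So λ(A) = 9/2 = 9/2.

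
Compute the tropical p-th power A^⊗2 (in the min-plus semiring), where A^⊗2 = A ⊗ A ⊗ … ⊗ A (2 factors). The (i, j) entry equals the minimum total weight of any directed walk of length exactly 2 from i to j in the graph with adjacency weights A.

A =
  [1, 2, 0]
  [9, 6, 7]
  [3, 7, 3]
A^⊗2 =
  [2, 3, 1]
  [10, 11, 9]
  [4, 5, 3]

Each entry (A^⊗2)_ij equals the minimum over all length-2 walks i = v_0 → v_1 → … → v_2 = j of Σ_t A[v_t][v_{t+1}]. For example, for (i, j) = (0, 2) we minimise over 3 possible intermediate vertex sequences; the minimum is 1, attained along the walk 0 → 0 → 2.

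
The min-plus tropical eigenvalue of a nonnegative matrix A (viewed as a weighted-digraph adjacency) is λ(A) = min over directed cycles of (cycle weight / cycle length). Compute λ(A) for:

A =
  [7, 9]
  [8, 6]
λ(A) = 6

Enumerate directed cycles and compute their means (weight / length). Sample:
  cycle 0 → 0: weight = 7, length = 1, mean = 7/1 ≈ 7.000
  cycle 1 → 1: weight = 6, length = 1, mean = 6/1 ≈ 6.000
  cycle 0 → 1 → 0: weight = 17, length = 2, mean = 17/2 ≈ 8.500
  cycle 1 → 0 → 1: weight = 17, length = 2, mean = 17/2 ≈ 8.500
Minimum mean = 6.000, attained e.g. along the cycle 1 → 1 with weight 6 and length 1. So λ(A) = 6/1 = 6.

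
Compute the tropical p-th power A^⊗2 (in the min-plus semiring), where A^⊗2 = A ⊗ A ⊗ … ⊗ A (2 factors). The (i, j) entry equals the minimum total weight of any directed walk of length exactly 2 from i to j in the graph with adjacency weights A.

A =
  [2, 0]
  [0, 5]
A^⊗2 =
  [0, 2]
  [2, 0]

Each entry (A^⊗2)_ij equals the minimum over all length-2 walks i = v_0 → v_1 → … → v_2 = j of Σ_t A[v_t][v_{t+1}]. For example, for (i, j) = (0, 1) we minimise over 2 possible intermediate vertex sequences; the minimum is 2, attained along the walk 0 → 0 → 1.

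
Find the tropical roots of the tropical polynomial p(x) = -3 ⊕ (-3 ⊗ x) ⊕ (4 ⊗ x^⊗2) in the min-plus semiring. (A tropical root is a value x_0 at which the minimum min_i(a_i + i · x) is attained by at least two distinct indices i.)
Roots: {-7, 0}

Each tropical root is a break point of the lower envelope of the lines y = a_i + i · x (there are 3 lines, with slopes 0, 1, ..., 2). Only the lines that attain the minimum somewhere contribute to roots; other lines are dominated. Here the surviving (envelope) indices are i = 2, i = 1, i = 0.
Intersections between consecutive envelope lines give the roots: for adjacent envelope indices i < j the intersection is x = (a_i − a_j) / (j − i). Reading off the sorted break points: {-7, 0}.
Verification: at each break x_0, at least two indices attain the minimum of min_i(a_i + i · x_0).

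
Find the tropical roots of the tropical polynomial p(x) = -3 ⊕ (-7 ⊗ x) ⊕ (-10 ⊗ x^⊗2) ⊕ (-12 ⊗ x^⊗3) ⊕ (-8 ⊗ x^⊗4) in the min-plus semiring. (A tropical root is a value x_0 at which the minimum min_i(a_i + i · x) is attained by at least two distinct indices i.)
Roots: {-4, 2, 3, 4}

Each tropical root is a break point of the lower envelope of the lines y = a_i + i · x (there are 5 lines, with slopes 0, 1, ..., 4). Only the lines that attain the minimum somewhere contribute to roots; other lines are dominated. Here the surviving (envelope) indices are i = 4, i = 3, i = 2, i = 1, i = 0.
Intersections between consecutive envelope lines give the roots: for adjacent envelope indices i < j the intersection is x = (a_i − a_j) / (j − i). Reading off the sorted break points: {-4, 2, 3, 4}.
Verification: at each break x_0, at least two indices attain the minimum of min_i(a_i + i · x_0).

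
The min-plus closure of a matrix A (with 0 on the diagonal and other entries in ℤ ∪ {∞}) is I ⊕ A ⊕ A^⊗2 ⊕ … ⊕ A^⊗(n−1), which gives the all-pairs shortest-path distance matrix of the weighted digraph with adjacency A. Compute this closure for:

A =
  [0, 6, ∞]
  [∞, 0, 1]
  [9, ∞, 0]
Closure =
  [0, 6, 7]
  [10, 0, 1]
  [9, 15, 0]

This is the Floyd-Warshall all-pairs shortest-path computation. For each intermediate vertex k = 0, 1, …, 2, update dist[i][j] ← min(dist[i][j], dist[i][k] + dist[k][j]). The final matrix gives, for each (i, j), the minimum total weight of any directed path from i to j (possibly empty when i = j).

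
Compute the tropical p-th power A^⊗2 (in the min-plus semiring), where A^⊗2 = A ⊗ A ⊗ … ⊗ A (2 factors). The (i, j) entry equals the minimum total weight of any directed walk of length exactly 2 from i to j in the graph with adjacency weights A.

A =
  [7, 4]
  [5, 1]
A^⊗2 =
  [9, 5]
  [6, 2]

Each entry (A^⊗2)_ij equals the minimum over all length-2 walks i = v_0 → v_1 → … → v_2 = j of Σ_t A[v_t][v_{t+1}]. For example, for (i, j) = (0, 1) we minimise over 2 possible intermediate vertex sequences; the minimum is 5, attained along the walk 0 → 1 → 1.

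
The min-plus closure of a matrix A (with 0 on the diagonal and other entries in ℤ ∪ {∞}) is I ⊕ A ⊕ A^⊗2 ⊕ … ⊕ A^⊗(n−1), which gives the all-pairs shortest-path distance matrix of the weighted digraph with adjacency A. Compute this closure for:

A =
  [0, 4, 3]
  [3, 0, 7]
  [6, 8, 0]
Closure =
  [0, 4, 3]
  [3, 0, 6]
  [6, 8, 0]

This is the Floyd-Warshall all-pairs shortest-path computation. For each intermediate vertex k = 0, 1, …, 2, update dist[i][j] ← min(dist[i][j], dist[i][k] + dist[k][j]). The final matrix gives, for each (i, j), the minimum total weight of any directed path from i to j (possibly empty when i = j).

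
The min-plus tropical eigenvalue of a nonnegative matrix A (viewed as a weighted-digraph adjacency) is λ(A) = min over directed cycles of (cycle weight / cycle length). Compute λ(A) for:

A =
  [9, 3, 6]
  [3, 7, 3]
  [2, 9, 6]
λ(A) = 8/3

Enumerate directed cycles and compute their means (weight / length). Sample:
  cycle 0 → 0: weight = 9, length = 1, mean = 9/1 ≈ 9.000
  cycle 1 → 1: weight = 7, length = 1, mean = 7/1 ≈ 7.000
  cycle 2 → 2: weight = 6, length = 1, mean = 6/1 ≈ 6.000
  cycle 0 → 1 → 0: weight = 6, length = 2, mean = 6/2 ≈ 3.000
  cycle 0 → 2 → 0: weight = 8, length = 2, mean = 8/2 ≈ 4.000
  cycle 1 → 0 → 1: weight = 6, length = 2, mean = 6/2 ≈ 3.000
Minimum mean = 2.667, attained e.g. along the cycle 0 → 1 → 2 → 0 with weight 8 and length 3. So λ(A) = 8/3 = 8/3.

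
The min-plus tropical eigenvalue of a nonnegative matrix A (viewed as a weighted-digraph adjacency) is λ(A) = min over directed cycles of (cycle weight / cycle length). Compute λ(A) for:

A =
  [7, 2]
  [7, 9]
λ(A) = 9/2

Enumerate directed cycles and compute their means (weight / length). Sample:
  cycle 0 → 0: weight = 7, length = 1, mean = 7/1 ≈ 7.000
  cycle 1 → 1: weight = 9, length = 1, mean = 9/1 ≈ 9.000
  cycle 0 → 1 → 0: weight = 9, length = 2, mean = 9/2 ≈ 4.500
  cycle 1 → 0 → 1: weight = 9, length = 2, mean = 9/2 ≈ 4.500
Minimum mean = 4.500, attained e.g. along the cycle 0 → 1 → 0 with weight 9 and length 2. So λ(A) = 9/2 = 9/2.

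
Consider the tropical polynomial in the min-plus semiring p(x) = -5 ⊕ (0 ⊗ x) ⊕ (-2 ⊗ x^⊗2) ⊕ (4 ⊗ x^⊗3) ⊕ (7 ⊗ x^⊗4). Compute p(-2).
p(-2) = -6

A tropical monomial a ⊗ x^⊗i evaluates to a + i · x. Evaluating each term at x = -2:
  Term 0 contributes -5 + 0 · -2 = -5
  Term 1 contributes 0 + 1 · -2 = -2
  Term 2 contributes -2 + 2 · -2 = -6
  Term 3 contributes 4 + 3 · -2 = -2
  Term 4 contributes 7 + 4 · -2 = -1
p(-2) = ⊕ of these = min[-5, -2, -6, -2, -1] = -6.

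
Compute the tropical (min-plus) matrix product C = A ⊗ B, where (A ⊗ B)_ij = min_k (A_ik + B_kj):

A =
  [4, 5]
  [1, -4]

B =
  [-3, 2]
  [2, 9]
A ⊗ B =
  [1, 6]
  [-2, 3]

Apply the min-plus product entry-by-entry:
  C[0][0] = min over k of (A[0][0] + B[0][0] = 4 + -3 = 1, A[0][1] + B[1][0] = 5 + 2 = 7) = 1 (attained at k = 0)
  C[0][1] = min over k of (A[0][0] + B[0][1] = 4 + 2 = 6, A[0][1] + B[1][1] = 5 + 9 = 14) = 6 (attained at k = 0)
  C[1][0] = min over k of (A[1][0] + B[0][0] = 1 + -3 = -2, A[1][1] + B[1][0] = -4 + 2 = -2) = -2 (attained at k = 0)
  C[1][1] = min over k of (A[1][0] + B[0][1] = 1 + 2 = 3, A[1][1] + B[1][1] = -4 + 9 = 5) = 3 (attained at k = 0)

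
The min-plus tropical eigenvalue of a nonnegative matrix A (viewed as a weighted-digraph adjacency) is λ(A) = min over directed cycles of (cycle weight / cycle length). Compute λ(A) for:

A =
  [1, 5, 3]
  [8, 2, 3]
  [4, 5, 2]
λ(A) = 1

Enumerate directed cycles and compute their means (weight / length). Sample:
  cycle 0 → 0: weight = 1, length = 1, mean = 1/1 ≈ 1.000
  cycle 1 → 1: weight = 2, length = 1, mean = 2/1 ≈ 2.000
  cycle 2 → 2: weight = 2, length = 1, mean = 2/1 ≈ 2.000
  cycle 0 → 1 → 0: weight = 13, length = 2, mean = 13/2 ≈ 6.500
  cycle 0 → 2 → 0: weight = 7, length = 2, mean = 7/2 ≈ 3.500
  cycle 1 → 0 → 1: weight = 13, length = 2, mean = 13/2 ≈ 6.500
Minimum mean = 1.000, attained e.g. along the cycle 0 → 0 with weight 1 and length 1. So λ(A) = 1/1 = 1.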